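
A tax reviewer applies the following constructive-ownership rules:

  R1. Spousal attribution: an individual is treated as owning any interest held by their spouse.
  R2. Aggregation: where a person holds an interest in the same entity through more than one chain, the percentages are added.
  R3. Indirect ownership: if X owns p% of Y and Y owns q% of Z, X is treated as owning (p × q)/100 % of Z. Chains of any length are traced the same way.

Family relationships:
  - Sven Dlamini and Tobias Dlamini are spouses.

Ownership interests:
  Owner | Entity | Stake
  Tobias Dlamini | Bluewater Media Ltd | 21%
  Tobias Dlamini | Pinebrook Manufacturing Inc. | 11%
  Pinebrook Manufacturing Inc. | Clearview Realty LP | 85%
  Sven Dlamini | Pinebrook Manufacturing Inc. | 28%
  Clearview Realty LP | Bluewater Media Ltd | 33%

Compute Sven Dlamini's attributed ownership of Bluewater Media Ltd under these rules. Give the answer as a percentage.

31.9395%

By spousal attribution (R1), Sven Dlamini is treated as also owning Tobias Dlamini's interest in Pinebrook Manufacturing Inc, giving 28% + 11% = 39%.
By spousal attribution (R1), Sven Dlamini is treated as owning Tobias Dlamini's 21% interest in Bluewater Media Ltd.
Chain via Pinebrook Manufacturing Inc. → Clearview Realty LP (R3): 39% × 85% × 33% = 10.9395% of Bluewater Media Ltd.
Direct interest in Bluewater Media Ltd: 21%.
Aggregating (R2): 10.9395% + 21% = 31.9395%.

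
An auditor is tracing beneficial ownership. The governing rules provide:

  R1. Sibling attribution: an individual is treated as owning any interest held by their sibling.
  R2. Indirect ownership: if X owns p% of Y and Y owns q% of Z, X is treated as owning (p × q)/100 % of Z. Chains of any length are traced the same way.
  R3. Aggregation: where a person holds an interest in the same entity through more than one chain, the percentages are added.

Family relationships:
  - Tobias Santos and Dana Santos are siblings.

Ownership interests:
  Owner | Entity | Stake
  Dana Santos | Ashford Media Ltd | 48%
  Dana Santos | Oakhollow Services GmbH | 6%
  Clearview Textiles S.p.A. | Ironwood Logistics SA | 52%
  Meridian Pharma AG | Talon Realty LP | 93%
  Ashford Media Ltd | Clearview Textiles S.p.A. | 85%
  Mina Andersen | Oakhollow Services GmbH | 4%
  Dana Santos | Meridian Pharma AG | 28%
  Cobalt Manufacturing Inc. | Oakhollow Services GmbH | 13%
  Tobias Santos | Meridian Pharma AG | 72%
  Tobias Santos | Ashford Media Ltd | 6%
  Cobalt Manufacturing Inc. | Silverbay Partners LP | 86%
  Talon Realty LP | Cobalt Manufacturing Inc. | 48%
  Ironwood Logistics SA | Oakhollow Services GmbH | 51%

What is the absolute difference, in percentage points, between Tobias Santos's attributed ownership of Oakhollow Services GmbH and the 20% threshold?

3.97588

By sibling attribution (R1), Tobias Santos is treated as also owning Dana Santos's interest in Ashford Media Ltd, giving 6% + 48% = 54%.
By sibling attribution (R1), Tobias Santos is treated as also owning Dana Santos's interest in Meridian Pharma AG, giving 72% + 28% = 100%.
By sibling attribution (R1), Tobias Santos is treated as owning Dana Santos's 6% interest in Oakhollow Services GmbH.
Chain via Ashford Media Ltd → Clearview Textiles S.p.A. → Ironwood Logistics SA (R2): 54% × 85% × 52% × 51% = 12.17268% of Oakhollow Services GmbH.
Chain via Meridian Pharma AG → Talon Realty LP → Cobalt Manufacturing Inc. (R2): 100% × 93% × 48% × 13% = 5.8032% of Oakhollow Services GmbH.
Direct interest in Oakhollow Services GmbH: 6%.
Aggregating (R3): 12.17268% + 5.8032% + 6% = 23.97588%.
23.97588% exceeds the 20% threshold by 3.97588 percentage points.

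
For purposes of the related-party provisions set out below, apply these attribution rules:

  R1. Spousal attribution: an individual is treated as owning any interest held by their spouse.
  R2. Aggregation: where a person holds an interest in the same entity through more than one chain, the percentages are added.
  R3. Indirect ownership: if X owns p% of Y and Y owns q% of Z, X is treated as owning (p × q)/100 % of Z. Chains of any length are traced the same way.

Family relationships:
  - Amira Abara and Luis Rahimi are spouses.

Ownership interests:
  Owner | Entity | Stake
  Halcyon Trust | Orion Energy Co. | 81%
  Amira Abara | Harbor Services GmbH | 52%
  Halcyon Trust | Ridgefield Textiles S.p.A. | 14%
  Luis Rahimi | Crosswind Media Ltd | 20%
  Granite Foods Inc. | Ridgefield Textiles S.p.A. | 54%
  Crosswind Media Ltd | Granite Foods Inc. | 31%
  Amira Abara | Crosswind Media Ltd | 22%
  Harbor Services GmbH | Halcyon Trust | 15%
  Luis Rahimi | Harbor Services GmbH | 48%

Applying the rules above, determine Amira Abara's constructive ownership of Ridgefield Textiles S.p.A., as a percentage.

9.1308%

By spousal attribution (R1), Amira Abara is treated as also owning Luis Rahimi's interest in Harbor Services GmbH, giving 52% + 48% = 100%.
By spousal attribution (R1), Amira Abara is treated as also owning Luis Rahimi's interest in Crosswind Media Ltd, giving 22% + 20% = 42%.
Chain via Harbor Services GmbH → Halcyon Trust (R3): 100% × 15% × 14% = 2.1% of Ridgefield Textiles S.p.A.
Chain via Crosswind Media Ltd → Granite Foods Inc. (R3): 42% × 31% × 54% = 7.0308% of Ridgefield Textiles S.p.A.
Aggregating (R2): 2.1% + 7.0308% = 9.1308%.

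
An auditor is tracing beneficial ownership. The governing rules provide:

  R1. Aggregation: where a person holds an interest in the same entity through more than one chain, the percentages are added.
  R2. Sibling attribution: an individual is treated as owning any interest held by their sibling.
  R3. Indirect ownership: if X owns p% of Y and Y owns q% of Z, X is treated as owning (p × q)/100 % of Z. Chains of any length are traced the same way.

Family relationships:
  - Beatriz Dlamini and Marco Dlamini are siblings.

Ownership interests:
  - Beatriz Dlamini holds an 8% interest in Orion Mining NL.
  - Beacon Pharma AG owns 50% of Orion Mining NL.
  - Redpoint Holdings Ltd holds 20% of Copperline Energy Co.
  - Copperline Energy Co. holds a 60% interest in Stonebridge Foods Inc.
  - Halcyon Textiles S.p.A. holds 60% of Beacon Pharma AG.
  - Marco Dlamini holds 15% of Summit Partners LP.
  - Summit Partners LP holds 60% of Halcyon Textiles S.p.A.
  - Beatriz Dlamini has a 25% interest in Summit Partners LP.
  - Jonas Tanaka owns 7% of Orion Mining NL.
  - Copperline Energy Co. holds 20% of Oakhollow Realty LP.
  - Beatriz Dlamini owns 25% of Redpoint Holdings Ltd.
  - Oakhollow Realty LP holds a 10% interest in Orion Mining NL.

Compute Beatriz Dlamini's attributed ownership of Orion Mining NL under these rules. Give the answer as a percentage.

By sibling attribution (R2), Beatriz Dlamini is treated as also owning Marco Dlamini's interest in Summit Partners LP, giving 25% + 15% = 40%.
Chain via Redpoint Holdings Ltd → Copperline Energy Co. → Oakhollow Realty LP (R3): 25% × 20% × 20% × 10% = 0.1% of Orion Mining NL.
Chain via Summit Partners LP → Halcyon Textiles S.p.A. → Beacon Pharma AG (R3): 40% × 60% × 60% × 50% = 7.2% of Orion Mining NL.
Direct interest in Orion Mining NL: 8%.
Aggregating (R1): 0.1% + 7.2% + 8% = 15.3%.

15.3%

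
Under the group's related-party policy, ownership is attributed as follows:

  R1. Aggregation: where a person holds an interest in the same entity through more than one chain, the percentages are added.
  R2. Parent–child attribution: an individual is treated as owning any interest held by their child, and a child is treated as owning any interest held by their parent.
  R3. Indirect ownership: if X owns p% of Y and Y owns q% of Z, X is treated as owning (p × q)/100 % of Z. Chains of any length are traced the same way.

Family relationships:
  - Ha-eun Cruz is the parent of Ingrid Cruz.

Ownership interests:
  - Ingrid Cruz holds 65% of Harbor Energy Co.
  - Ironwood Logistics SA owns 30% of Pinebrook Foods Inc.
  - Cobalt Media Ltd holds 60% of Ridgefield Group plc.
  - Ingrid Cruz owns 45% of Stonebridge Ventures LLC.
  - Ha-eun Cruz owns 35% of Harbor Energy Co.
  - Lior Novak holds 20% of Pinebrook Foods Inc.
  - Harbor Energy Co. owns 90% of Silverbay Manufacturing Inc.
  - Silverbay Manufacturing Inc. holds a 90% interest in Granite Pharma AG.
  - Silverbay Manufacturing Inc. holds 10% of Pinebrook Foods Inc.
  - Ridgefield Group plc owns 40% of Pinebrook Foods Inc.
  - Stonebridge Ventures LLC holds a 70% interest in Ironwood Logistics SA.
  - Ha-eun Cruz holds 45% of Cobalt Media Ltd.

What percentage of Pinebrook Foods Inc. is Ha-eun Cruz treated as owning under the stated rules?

By parent–child attribution (R2), Ha-eun Cruz is treated as also owning Ingrid Cruz's interest in Harbor Energy Co, giving 35% + 65% = 100%.
By parent–child attribution (R2), Ha-eun Cruz is treated as owning Ingrid Cruz's 45% interest in Stonebridge Ventures LLC.
Chain via Harbor Energy Co. → Silverbay Manufacturing Inc. (R3): 100% × 90% × 10% = 9% of Pinebrook Foods Inc.
Chain via Cobalt Media Ltd → Ridgefield Group plc (R3): 45% × 60% × 40% = 10.8% of Pinebrook Foods Inc.
Chain via Stonebridge Ventures LLC → Ironwood Logistics SA (R3): 45% × 70% × 30% = 9.45% of Pinebrook Foods Inc.
Aggregating (R1): 9% + 10.8% + 9.45% = 29.25%.

29.25%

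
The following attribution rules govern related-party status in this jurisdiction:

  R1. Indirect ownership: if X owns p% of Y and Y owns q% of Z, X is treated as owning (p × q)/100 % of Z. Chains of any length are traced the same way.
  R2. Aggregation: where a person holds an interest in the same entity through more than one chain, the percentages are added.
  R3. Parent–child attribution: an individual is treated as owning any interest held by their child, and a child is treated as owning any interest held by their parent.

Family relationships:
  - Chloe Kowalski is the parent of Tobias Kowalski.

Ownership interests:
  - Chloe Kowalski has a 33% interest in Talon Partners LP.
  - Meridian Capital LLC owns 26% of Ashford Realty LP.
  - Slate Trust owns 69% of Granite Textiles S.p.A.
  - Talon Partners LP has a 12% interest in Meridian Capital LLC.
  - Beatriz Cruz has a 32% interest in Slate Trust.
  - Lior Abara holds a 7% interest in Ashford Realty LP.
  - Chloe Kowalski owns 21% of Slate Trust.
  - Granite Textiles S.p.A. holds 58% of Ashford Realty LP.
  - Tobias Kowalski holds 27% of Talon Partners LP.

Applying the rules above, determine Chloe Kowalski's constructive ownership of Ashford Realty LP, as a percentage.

10.2762%

By parent–child attribution (R3), Chloe Kowalski is treated as also owning Tobias Kowalski's interest in Talon Partners LP, giving 33% + 27% = 60%.
Chain via Talon Partners LP → Meridian Capital LLC (R1): 60% × 12% × 26% = 1.872% of Ashford Realty LP.
Chain via Slate Trust → Granite Textiles S.p.A. (R1): 21% × 69% × 58% = 8.4042% of Ashford Realty LP.
Aggregating (R2): 1.872% + 8.4042% = 10.2762%.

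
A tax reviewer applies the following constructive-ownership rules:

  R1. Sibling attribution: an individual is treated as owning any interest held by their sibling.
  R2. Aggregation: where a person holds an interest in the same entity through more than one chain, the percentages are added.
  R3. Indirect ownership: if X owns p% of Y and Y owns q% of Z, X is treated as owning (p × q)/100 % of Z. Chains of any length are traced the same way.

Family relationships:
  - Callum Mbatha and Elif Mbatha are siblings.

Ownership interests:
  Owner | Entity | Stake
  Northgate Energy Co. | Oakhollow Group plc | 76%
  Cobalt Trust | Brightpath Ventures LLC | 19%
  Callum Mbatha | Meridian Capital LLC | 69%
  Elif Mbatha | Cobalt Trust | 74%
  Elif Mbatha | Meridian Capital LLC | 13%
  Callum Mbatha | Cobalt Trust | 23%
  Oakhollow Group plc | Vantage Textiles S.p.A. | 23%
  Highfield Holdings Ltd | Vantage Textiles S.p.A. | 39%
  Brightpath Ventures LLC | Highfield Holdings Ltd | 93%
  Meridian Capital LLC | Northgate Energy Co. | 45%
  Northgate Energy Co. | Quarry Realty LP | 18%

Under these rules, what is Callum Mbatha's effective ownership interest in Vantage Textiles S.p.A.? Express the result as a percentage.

By sibling attribution (R1), Callum Mbatha is treated as also owning Elif Mbatha's interest in Cobalt Trust, giving 23% + 74% = 97%.
By sibling attribution (R1), Callum Mbatha is treated as also owning Elif Mbatha's interest in Meridian Capital LLC, giving 69% + 13% = 82%.
Chain via Cobalt Trust → Brightpath Ventures LLC → Highfield Holdings Ltd (R3): 97% × 19% × 93% × 39% = 6.684561% of Vantage Textiles S.p.A.
Chain via Meridian Capital LLC → Northgate Energy Co. → Oakhollow Group plc (R3): 82% × 45% × 76% × 23% = 6.45012% of Vantage Textiles S.p.A.
Aggregating (R2): 6.684561% + 6.45012% = 13.134681%.

13.134681%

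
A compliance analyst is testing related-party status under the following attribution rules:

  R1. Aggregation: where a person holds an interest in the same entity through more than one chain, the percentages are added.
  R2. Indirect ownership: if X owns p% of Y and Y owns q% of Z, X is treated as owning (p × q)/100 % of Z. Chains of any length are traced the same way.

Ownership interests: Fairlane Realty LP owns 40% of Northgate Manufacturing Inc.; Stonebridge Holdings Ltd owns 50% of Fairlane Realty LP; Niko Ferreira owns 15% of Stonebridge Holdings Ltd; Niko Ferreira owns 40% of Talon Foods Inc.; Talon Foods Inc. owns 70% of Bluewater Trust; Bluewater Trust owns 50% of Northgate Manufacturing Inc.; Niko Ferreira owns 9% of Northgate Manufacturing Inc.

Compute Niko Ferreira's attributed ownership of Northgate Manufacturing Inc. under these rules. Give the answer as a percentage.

Chain via Stonebridge Holdings Ltd → Fairlane Realty LP (R2): 15% × 50% × 40% = 3% of Northgate Manufacturing Inc.
Chain via Talon Foods Inc. → Bluewater Trust (R2): 40% × 70% × 50% = 14% of Northgate Manufacturing Inc.
Direct interest in Northgate Manufacturing Inc: 9%.
Aggregating (R1): 3% + 14% + 9% = 26%.

26%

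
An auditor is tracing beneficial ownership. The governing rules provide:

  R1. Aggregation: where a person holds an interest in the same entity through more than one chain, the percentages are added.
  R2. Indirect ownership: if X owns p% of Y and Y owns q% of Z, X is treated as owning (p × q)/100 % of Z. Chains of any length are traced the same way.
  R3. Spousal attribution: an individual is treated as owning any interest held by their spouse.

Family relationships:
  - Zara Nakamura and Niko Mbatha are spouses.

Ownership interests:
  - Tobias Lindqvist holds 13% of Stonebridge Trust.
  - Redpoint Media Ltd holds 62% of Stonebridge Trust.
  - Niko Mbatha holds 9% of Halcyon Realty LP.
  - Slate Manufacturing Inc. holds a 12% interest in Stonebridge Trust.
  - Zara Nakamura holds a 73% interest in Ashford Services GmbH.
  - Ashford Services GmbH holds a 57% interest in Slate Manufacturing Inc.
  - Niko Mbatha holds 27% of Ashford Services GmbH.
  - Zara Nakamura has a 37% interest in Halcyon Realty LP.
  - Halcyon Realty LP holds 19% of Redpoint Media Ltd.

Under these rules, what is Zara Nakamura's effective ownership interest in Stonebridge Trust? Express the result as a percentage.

By spousal attribution (R3), Zara Nakamura is treated as also owning Niko Mbatha's interest in Ashford Services GmbH, giving 73% + 27% = 100%.
By spousal attribution (R3), Zara Nakamura is treated as also owning Niko Mbatha's interest in Halcyon Realty LP, giving 37% + 9% = 46%.
Chain via Ashford Services GmbH → Slate Manufacturing Inc. (R2): 100% × 57% × 12% = 6.84% of Stonebridge Trust.
Chain via Halcyon Realty LP → Redpoint Media Ltd (R2): 46% × 19% × 62% = 5.4188% of Stonebridge Trust.
Aggregating (R1): 6.84% + 5.4188% = 12.2588%.

12.2588%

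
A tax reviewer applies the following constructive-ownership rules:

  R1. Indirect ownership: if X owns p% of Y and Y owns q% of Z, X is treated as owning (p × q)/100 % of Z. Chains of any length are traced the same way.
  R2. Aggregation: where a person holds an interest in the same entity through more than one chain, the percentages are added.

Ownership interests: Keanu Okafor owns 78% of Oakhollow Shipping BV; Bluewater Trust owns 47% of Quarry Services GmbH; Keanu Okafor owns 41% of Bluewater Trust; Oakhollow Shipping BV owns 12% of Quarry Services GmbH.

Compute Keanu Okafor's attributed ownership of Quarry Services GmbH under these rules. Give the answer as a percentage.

28.63%

Chain via Bluewater Trust (R1): 41% × 47% = 19.27% of Quarry Services GmbH.
Chain via Oakhollow Shipping BV (R1): 78% × 12% = 9.36% of Quarry Services GmbH.
Aggregating (R2): 19.27% + 9.36% = 28.63%.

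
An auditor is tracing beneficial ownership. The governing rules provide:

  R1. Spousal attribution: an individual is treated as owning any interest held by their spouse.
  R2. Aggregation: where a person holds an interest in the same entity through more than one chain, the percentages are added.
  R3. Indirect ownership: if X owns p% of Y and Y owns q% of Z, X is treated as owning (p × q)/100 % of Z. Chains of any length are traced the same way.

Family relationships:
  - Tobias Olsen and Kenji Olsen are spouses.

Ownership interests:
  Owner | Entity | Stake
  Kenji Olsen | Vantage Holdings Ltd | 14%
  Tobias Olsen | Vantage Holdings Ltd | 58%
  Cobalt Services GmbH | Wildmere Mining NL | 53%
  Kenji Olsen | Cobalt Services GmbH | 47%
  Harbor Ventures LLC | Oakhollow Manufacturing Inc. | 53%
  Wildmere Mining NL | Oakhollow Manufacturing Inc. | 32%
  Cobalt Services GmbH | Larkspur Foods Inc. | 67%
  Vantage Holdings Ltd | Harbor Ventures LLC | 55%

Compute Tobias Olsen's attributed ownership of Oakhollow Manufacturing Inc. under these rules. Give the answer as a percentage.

By spousal attribution (R1), Tobias Olsen is treated as also owning Kenji Olsen's interest in Vantage Holdings Ltd, giving 58% + 14% = 72%.
By spousal attribution (R1), Tobias Olsen is treated as owning Kenji Olsen's 47% interest in Cobalt Services GmbH.
Chain via Vantage Holdings Ltd → Harbor Ventures LLC (R3): 72% × 55% × 53% = 20.988% of Oakhollow Manufacturing Inc.
Chain via Cobalt Services GmbH → Wildmere Mining NL (R3): 47% × 53% × 32% = 7.9712% of Oakhollow Manufacturing Inc.
Aggregating (R2): 20.988% + 7.9712% = 28.9592%.

28.9592%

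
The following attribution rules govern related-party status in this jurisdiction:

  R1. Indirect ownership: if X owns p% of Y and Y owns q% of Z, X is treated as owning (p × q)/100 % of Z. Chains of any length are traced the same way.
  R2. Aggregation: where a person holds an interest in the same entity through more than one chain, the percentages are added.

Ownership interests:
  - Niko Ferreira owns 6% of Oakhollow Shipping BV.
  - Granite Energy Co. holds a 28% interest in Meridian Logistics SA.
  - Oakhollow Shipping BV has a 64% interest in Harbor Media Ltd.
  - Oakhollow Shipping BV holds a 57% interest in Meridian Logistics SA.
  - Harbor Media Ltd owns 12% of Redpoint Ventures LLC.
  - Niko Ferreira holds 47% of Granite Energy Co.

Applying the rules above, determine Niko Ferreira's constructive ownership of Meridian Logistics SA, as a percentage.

16.58%

Chain via Granite Energy Co. (R1): 47% × 28% = 13.16% of Meridian Logistics SA.
Chain via Oakhollow Shipping BV (R1): 6% × 57% = 3.42% of Meridian Logistics SA.
Aggregating (R2): 13.16% + 3.42% = 16.58%.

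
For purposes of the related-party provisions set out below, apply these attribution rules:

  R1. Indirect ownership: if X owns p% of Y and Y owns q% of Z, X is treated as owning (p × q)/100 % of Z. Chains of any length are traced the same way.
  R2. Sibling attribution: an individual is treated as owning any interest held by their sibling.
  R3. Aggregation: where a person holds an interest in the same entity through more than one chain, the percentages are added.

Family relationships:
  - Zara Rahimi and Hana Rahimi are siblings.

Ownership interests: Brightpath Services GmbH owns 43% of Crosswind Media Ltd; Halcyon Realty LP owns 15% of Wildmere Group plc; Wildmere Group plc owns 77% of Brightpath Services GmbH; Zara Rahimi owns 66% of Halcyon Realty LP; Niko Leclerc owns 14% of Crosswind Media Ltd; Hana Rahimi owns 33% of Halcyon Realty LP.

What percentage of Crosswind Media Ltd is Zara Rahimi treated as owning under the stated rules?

By sibling attribution (R2), Zara Rahimi is treated as also owning Hana Rahimi's interest in Halcyon Realty LP, giving 66% + 33% = 99%.
Chain via Halcyon Realty LP → Wildmere Group plc → Brightpath Services GmbH (R1): 99% × 15% × 77% × 43% = 4.916835% of Crosswind Media Ltd.

4.916835%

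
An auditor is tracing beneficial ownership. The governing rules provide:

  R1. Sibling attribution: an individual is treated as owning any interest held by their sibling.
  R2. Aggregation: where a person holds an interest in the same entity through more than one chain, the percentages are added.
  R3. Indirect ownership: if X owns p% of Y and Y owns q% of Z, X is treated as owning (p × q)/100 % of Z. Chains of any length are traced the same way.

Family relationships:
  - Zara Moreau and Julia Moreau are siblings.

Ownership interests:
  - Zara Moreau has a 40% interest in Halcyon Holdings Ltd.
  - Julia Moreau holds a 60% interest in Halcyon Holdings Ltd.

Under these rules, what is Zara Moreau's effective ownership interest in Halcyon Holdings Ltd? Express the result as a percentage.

100%

By sibling attribution (R1), Zara Moreau is treated as also owning Julia Moreau's interest in Halcyon Holdings Ltd, giving 40% + 60% = 100%.
Direct interest in Halcyon Holdings Ltd: 100%.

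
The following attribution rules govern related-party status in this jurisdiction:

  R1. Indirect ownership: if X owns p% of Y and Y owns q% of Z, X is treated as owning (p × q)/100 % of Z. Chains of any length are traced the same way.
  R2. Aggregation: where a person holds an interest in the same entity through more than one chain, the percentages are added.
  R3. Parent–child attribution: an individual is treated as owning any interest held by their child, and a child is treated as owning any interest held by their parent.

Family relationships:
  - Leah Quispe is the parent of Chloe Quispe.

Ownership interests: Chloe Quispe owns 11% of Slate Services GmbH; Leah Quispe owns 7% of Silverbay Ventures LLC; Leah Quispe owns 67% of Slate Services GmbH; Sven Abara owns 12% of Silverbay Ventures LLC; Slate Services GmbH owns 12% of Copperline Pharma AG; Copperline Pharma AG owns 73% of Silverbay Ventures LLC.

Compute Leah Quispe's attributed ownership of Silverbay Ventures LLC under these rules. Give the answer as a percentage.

13.8328%

By parent–child attribution (R3), Leah Quispe is treated as also owning Chloe Quispe's interest in Slate Services GmbH, giving 67% + 11% = 78%.
Chain via Slate Services GmbH → Copperline Pharma AG (R1): 78% × 12% × 73% = 6.8328% of Silverbay Ventures LLC.
Direct interest in Silverbay Ventures LLC: 7%.
Aggregating (R2): 6.8328% + 7% = 13.8328%.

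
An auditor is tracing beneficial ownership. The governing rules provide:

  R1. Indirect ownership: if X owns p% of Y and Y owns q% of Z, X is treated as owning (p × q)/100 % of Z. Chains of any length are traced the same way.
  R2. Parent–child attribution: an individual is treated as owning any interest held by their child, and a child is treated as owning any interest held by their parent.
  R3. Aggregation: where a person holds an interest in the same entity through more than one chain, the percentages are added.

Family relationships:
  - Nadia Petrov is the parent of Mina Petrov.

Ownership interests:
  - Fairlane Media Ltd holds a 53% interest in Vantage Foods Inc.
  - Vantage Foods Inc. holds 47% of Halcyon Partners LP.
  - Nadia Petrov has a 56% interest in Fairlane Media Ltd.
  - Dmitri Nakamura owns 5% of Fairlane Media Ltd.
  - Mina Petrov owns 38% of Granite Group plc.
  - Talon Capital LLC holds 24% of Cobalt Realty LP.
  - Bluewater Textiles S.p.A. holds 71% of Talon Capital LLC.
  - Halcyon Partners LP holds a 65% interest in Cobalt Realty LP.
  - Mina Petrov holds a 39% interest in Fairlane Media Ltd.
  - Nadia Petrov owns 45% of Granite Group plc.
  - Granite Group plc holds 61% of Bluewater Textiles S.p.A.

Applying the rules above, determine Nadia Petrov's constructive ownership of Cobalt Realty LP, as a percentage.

24.009277%

By parent–child attribution (R2), Nadia Petrov is treated as also owning Mina Petrov's interest in Fairlane Media Ltd, giving 56% + 39% = 95%.
By parent–child attribution (R2), Nadia Petrov is treated as also owning Mina Petrov's interest in Granite Group plc, giving 45% + 38% = 83%.
Chain via Fairlane Media Ltd → Vantage Foods Inc. → Halcyon Partners LP (R1): 95% × 53% × 47% × 65% = 15.381925% of Cobalt Realty LP.
Chain via Granite Group plc → Bluewater Textiles S.p.A. → Talon Capital LLC (R1): 83% × 61% × 71% × 24% = 8.627352% of Cobalt Realty LP.
Aggregating (R3): 15.381925% + 8.627352% = 24.009277%.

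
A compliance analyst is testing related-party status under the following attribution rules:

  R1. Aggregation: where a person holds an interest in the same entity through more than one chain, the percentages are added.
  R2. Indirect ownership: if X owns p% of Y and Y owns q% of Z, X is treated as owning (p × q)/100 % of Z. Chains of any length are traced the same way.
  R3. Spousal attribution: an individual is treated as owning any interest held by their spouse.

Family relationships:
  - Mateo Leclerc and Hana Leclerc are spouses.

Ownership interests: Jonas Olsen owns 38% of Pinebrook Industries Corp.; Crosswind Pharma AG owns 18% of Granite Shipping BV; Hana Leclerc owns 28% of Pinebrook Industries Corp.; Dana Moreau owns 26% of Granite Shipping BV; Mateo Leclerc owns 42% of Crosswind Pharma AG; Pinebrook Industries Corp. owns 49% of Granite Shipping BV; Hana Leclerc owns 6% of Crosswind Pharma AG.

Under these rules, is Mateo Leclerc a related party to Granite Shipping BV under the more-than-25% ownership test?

By spousal attribution (R3), Mateo Leclerc is treated as also owning Hana Leclerc's interest in Crosswind Pharma AG, giving 42% + 6% = 48%.
By spousal attribution (R3), Mateo Leclerc is treated as owning Hana Leclerc's 28% interest in Pinebrook Industries Corp.
Chain via Crosswind Pharma AG (R2): 48% × 18% = 8.64% of Granite Shipping BV.
Chain via Pinebrook Industries Corp. (R2): 28% × 49% = 13.72% of Granite Shipping BV.
Aggregating (R1): 8.64% + 13.72% = 22.36%.
22.36% does not exceed the 25% threshold, so Mateo is not a related party to Granite Shipping BV.

No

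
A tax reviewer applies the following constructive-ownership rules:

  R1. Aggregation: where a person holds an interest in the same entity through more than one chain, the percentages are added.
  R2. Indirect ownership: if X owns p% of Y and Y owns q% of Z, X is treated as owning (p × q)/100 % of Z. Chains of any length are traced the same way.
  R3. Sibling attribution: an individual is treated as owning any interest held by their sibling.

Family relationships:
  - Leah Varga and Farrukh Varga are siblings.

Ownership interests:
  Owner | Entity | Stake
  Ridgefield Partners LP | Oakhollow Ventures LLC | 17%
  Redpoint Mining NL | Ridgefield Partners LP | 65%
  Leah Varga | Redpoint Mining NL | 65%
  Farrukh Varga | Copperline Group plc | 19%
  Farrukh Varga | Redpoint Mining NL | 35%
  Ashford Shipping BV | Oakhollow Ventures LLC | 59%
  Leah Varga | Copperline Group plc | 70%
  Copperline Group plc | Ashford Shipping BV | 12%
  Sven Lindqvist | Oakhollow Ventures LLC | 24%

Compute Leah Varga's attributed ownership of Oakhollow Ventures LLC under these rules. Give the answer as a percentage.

17.3512%

By sibling attribution (R3), Leah Varga is treated as also owning Farrukh Varga's interest in Redpoint Mining NL, giving 65% + 35% = 100%.
By sibling attribution (R3), Leah Varga is treated as also owning Farrukh Varga's interest in Copperline Group plc, giving 70% + 19% = 89%.
Chain via Redpoint Mining NL → Ridgefield Partners LP (R2): 100% × 65% × 17% = 11.05% of Oakhollow Ventures LLC.
Chain via Copperline Group plc → Ashford Shipping BV (R2): 89% × 12% × 59% = 6.3012% of Oakhollow Ventures LLC.
Aggregating (R1): 11.05% + 6.3012% = 17.3512%.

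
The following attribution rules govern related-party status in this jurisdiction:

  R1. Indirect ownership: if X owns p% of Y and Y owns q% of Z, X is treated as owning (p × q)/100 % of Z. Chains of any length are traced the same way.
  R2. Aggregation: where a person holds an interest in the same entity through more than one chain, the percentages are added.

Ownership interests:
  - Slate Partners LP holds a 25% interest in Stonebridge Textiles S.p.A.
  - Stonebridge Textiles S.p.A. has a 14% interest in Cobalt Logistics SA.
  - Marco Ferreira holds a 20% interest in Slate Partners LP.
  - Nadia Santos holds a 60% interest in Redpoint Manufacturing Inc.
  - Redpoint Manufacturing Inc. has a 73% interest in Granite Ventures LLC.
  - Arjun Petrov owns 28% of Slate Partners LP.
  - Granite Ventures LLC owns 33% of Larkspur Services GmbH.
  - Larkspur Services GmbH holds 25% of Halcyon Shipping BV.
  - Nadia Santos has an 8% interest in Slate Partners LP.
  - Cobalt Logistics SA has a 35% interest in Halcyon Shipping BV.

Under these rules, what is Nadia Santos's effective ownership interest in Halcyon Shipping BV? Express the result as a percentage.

3.7115%

Chain via Redpoint Manufacturing Inc. → Granite Ventures LLC → Larkspur Services GmbH (R1): 60% × 73% × 33% × 25% = 3.6135% of Halcyon Shipping BV.
Chain via Slate Partners LP → Stonebridge Textiles S.p.A. → Cobalt Logistics SA (R1): 8% × 25% × 14% × 35% = 0.098% of Halcyon Shipping BV.
Aggregating (R2): 3.6135% + 0.098% = 3.7115%.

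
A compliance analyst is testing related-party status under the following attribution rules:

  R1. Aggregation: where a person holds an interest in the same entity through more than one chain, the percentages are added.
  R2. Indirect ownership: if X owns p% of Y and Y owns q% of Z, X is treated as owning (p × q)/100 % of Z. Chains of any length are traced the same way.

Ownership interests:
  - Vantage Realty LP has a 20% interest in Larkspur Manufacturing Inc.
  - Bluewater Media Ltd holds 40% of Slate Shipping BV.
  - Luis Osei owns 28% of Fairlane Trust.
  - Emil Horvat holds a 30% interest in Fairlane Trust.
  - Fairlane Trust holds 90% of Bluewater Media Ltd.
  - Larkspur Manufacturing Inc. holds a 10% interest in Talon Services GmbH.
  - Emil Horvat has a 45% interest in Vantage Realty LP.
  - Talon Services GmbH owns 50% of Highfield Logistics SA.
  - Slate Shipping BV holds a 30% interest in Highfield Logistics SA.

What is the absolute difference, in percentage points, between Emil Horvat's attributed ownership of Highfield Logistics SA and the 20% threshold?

Chain via Fairlane Trust → Bluewater Media Ltd → Slate Shipping BV (R2): 30% × 90% × 40% × 30% = 3.24% of Highfield Logistics SA.
Chain via Vantage Realty LP → Larkspur Manufacturing Inc. → Talon Services GmbH (R2): 45% × 20% × 10% × 50% = 0.45% of Highfield Logistics SA.
Aggregating (R1): 3.24% + 0.45% = 3.69%.
3.69% falls short of the 20% threshold by 16.31 percentage points.

16.31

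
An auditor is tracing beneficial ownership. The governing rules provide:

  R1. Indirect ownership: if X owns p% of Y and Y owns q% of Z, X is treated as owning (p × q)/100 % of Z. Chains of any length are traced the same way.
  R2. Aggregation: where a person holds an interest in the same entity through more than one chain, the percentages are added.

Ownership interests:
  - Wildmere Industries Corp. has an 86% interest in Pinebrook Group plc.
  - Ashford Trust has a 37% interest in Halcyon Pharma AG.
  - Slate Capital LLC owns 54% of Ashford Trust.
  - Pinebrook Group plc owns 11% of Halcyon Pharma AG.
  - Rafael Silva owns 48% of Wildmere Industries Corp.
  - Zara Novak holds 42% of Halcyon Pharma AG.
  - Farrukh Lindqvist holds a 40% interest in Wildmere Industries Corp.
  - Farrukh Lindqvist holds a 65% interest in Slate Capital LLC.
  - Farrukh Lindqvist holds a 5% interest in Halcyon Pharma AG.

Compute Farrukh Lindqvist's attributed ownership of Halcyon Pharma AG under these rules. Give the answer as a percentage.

21.771%

Chain via Wildmere Industries Corp. → Pinebrook Group plc (R1): 40% × 86% × 11% = 3.784% of Halcyon Pharma AG.
Chain via Slate Capital LLC → Ashford Trust (R1): 65% × 54% × 37% = 12.987% of Halcyon Pharma AG.
Direct interest in Halcyon Pharma AG: 5%.
Aggregating (R2): 3.784% + 12.987% + 5% = 21.771%.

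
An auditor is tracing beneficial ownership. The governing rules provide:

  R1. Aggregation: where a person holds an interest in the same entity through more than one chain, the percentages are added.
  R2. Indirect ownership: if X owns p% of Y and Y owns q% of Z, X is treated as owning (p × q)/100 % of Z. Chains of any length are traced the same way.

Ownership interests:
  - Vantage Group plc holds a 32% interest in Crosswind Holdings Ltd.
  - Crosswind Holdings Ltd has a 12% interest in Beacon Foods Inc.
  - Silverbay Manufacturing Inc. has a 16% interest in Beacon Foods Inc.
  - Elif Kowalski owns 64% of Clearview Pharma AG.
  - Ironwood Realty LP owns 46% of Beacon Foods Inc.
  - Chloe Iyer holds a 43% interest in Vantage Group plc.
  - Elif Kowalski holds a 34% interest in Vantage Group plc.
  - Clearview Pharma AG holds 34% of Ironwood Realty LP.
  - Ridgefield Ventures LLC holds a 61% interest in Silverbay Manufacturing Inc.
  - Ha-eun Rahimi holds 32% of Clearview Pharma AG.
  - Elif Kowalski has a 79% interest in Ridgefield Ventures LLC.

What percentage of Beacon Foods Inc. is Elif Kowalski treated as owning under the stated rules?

19.0256%

Chain via Ridgefield Ventures LLC → Silverbay Manufacturing Inc. (R2): 79% × 61% × 16% = 7.7104% of Beacon Foods Inc.
Chain via Clearview Pharma AG → Ironwood Realty LP (R2): 64% × 34% × 46% = 10.0096% of Beacon Foods Inc.
Chain via Vantage Group plc → Crosswind Holdings Ltd (R2): 34% × 32% × 12% = 1.3056% of Beacon Foods Inc.
Aggregating (R1): 7.7104% + 10.0096% + 1.3056% = 19.0256%.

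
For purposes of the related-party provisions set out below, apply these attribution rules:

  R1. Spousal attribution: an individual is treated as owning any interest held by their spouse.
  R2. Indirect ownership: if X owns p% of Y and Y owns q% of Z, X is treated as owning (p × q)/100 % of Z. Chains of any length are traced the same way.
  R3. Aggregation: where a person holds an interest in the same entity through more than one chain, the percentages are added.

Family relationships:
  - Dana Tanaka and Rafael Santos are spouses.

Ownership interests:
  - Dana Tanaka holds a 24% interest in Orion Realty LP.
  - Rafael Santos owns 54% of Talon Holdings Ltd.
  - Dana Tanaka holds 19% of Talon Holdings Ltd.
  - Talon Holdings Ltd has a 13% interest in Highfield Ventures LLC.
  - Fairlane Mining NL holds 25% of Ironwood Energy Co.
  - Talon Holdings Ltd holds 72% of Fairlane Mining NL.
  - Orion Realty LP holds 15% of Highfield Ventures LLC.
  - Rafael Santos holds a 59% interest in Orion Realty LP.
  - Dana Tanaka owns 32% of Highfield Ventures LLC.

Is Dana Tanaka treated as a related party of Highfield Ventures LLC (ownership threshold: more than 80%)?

By spousal attribution (R1), Dana Tanaka is treated as also owning Rafael Santos's interest in Orion Realty LP, giving 24% + 59% = 83%.
By spousal attribution (R1), Dana Tanaka is treated as also owning Rafael Santos's interest in Talon Holdings Ltd, giving 19% + 54% = 73%.
Chain via Orion Realty LP (R2): 83% × 15% = 12.45% of Highfield Ventures LLC.
Chain via Talon Holdings Ltd (R2): 73% × 13% = 9.49% of Highfield Ventures LLC.
Direct interest in Highfield Ventures LLC: 32%.
Aggregating (R3): 12.45% + 9.49% + 32% = 53.94%.
53.94% does not exceed the 80% threshold, so Dana is not a related party to Highfield Ventures LLC.

No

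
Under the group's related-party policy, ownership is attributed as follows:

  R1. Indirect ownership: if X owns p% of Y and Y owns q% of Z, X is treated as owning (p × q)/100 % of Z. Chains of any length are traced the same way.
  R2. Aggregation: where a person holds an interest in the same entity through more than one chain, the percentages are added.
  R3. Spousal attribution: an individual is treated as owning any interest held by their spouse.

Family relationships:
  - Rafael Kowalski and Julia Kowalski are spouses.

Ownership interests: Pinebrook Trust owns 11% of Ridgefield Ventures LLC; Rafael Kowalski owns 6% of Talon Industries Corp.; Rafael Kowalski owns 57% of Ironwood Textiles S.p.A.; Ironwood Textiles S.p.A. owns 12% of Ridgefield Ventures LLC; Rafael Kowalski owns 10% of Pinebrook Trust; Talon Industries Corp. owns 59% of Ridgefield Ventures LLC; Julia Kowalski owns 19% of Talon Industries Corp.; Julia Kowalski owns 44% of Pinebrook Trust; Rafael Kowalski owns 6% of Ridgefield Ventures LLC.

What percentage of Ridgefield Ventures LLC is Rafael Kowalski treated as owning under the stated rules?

33.53%

By spousal attribution (R3), Rafael Kowalski is treated as also owning Julia Kowalski's interest in Talon Industries Corp, giving 6% + 19% = 25%.
By spousal attribution (R3), Rafael Kowalski is treated as also owning Julia Kowalski's interest in Pinebrook Trust, giving 10% + 44% = 54%.
Chain via Talon Industries Corp. (R1): 25% × 59% = 14.75% of Ridgefield Ventures LLC.
Chain via Ironwood Textiles S.p.A. (R1): 57% × 12% = 6.84% of Ridgefield Ventures LLC.
Chain via Pinebrook Trust (R1): 54% × 11% = 5.94% of Ridgefield Ventures LLC.
Direct interest in Ridgefield Ventures LLC: 6%.
Aggregating (R2): 14.75% + 6.84% + 5.94% + 6% = 33.53%.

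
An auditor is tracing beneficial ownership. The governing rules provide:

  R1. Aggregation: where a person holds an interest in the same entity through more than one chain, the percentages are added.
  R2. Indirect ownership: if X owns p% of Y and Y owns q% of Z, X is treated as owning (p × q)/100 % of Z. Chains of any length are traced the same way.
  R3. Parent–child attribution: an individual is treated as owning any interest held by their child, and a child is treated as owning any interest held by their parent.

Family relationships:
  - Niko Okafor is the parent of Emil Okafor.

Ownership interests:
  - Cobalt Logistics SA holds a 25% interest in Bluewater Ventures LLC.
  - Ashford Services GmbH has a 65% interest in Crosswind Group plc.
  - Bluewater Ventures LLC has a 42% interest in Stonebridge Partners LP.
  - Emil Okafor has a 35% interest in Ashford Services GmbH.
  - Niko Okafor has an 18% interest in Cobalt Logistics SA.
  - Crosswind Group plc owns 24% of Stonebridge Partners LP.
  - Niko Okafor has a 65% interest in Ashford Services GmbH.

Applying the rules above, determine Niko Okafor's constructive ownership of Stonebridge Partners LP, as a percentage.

17.49%

By parent–child attribution (R3), Niko Okafor is treated as also owning Emil Okafor's interest in Ashford Services GmbH, giving 65% + 35% = 100%.
Chain via Ashford Services GmbH → Crosswind Group plc (R2): 100% × 65% × 24% = 15.6% of Stonebridge Partners LP.
Chain via Cobalt Logistics SA → Bluewater Ventures LLC (R2): 18% × 25% × 42% = 1.89% of Stonebridge Partners LP.
Aggregating (R1): 15.6% + 1.89% = 17.49%.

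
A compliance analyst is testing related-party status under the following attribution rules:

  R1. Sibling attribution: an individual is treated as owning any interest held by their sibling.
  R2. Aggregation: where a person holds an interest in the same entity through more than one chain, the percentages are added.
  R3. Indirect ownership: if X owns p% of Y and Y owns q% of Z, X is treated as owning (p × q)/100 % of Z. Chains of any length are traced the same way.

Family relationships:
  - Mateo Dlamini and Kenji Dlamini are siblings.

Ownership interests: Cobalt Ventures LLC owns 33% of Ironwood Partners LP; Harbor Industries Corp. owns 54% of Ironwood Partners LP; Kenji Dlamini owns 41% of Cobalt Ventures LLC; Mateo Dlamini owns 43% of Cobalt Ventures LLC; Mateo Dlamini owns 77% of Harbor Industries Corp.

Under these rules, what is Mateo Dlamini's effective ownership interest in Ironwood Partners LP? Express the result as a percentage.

By sibling attribution (R1), Mateo Dlamini is treated as also owning Kenji Dlamini's interest in Cobalt Ventures LLC, giving 43% + 41% = 84%.
Chain via Harbor Industries Corp. (R3): 77% × 54% = 41.58% of Ironwood Partners LP.
Chain via Cobalt Ventures LLC (R3): 84% × 33% = 27.72% of Ironwood Partners LP.
Aggregating (R2): 41.58% + 27.72% = 69.3%.

69.3%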